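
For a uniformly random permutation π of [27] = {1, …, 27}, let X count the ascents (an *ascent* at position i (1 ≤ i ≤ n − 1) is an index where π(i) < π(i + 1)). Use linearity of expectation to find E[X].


Write X = Σ X_I over i = 1, …, 26, with X_I the indicator of one ascent.
There are 26 indicators.
For each fixed i, the pair (π(i), π(i+1)) is a uniformly random ordered pair of distinct values from {1, …, 27}; by symmetry P[π(i) < π(i+1)] = 1/2.
By linearity: E[X] = 26 · (1/2) = (27 − 1) · (1/2) = 13 ≈ 13.00000.

E[X] = 13 = 13.00000.


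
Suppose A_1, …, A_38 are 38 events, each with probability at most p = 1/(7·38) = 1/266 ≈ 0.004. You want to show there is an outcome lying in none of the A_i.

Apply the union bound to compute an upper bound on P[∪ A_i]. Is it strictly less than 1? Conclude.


Union bound: P[∪_{i=1}^{38} A_i] ≤ Σ_i P[A_i] ≤ 38·p = 38·(1/266) = 1/7.
Numerically: 1/7 ≈ 0.143.
Is 1/7 < 1? YES.
Since P[∪ A_i] ≤ 1/7 < 1, the complement has P[∩ A_i^c] ≥ 1 − 1/7 = 6/7 > 0, so some outcome avoids every A_i.

38·p = 1/7 ≈ 0.143; existence CERTIFIED by the union bound.


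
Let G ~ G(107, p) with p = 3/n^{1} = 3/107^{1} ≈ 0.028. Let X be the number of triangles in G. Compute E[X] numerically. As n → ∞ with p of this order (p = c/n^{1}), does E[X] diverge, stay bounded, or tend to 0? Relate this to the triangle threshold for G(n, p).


Number of potential triangles: C(107, 3) = 198485.
Each occurs with probability p³ ≈ (0.028)³ ≈ 2.20400e-05.
By linearity: E[X] = C(107, 3)·p³ ≈ 198485 · 2.20400e-05 ≈ 4.375.
Here α = 1, so p = 3/n is exactly at the triangle threshold p ~ 1/n. Asymptotically E[X] → c³/6 = 3³/6 = 9/2 ≈ 4.500, a bounded constant. In this regime the triangle count is asymptotically Poisson(c³/6).

E[X] ≈ 4.375; in regime p = Θ(1/n^{1}) E[X] stays bounded (at the triangle threshold p ~ 1/n).


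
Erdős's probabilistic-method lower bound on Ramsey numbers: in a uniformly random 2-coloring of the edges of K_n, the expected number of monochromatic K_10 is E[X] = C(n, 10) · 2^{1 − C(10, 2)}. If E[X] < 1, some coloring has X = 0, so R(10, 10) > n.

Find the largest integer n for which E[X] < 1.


We need C(n, 10) · 2^{1 − 45} < 1, i.e. C(n, 10) < 2^{45 − 1} = 17592186044416.
Check values of n near the boundary:
  n = 98: C(98, 10) = 14005614014756; 14005614014756 < 17592186044416? YES
  n = 99: C(99, 10) = 15579278510796; 15579278510796 < 17592186044416? YES
  n = 100: C(100, 10) = 17310309456440; 17310309456440 < 17592186044416? YES
  n = 101: C(101, 10) = 19212541264840; 19212541264840 < 17592186044416? NO
  n = 102: C(102, 10) = 21300860967540; 21300860967540 < 17592186044416? NO
The largest n with C(n, 10) < 17592186044416 is n = 100 (where E[X] = 2163788682055/2199023255552 ≈ 0.9840). Hence R(10, 10) > 100, i.e. R(10, 10) ≥ 101.

Largest n = 100; hence R(10, 10) > 100.


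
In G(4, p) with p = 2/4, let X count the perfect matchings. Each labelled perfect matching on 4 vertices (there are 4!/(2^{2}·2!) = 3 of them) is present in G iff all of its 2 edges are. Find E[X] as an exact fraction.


K_4 has 4!/(2^{2}·2!) = 3 labelled perfect matchings.
For each such perfect matching H, let X_H = 1 if all 2 edges of H are present in G. Then P[X_H = 1] = p^{2} = (1/2)^{2} = 1/4.
By linearity: E[X] = Σ_H E[X_H] = 3 · p^{2} = 3 · 1/4 = 3/4.
Numerically: E[X] ≈ 0.75.

E[X] = 3 · (1/2)^{2} = 3/4 ≈ 0.75.


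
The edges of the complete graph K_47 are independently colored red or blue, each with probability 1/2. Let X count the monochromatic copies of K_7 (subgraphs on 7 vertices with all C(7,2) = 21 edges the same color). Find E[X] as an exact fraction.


Let X = Σ_S X_S over the C(47, 7) = 62891499 subsets S of size 7, where X_S = 1 if the K_7 on S is monochromatic.
For a fixed S, the K_7 on S has C(7, 2) = 21 edges. P[all 21 edges red] = (1/2)^21, and likewise for blue, so P[monochromatic] = 2·(1/2)^21 = 2^{1 − 21} = 1/1048576.
By linearity: E[X] = C(47, 7) · 2^{1 − 21} = 62891499 · 1/1048576 = 62891499/1048576.
Numerically: E[X] ≈ 59.9780.

E[X] = C(47,7)·2^(1−C(7,2)) = 62891499/1048576 ≈ 59.9780.


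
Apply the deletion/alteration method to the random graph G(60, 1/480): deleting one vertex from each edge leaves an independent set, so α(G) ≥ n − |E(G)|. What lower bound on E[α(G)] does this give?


E[|E(G)|] = C(60, 2)·p = 1770 · (1/480) = 59/16.
E[α(G)] ≥ n − E[|E(G)|] = 60 − 59/16 = 901/16.
Numerically: ≈ 56.312.
(This is only a lower bound; the true E[α(G)] may be larger.)

E[α(G)] ≥ 901/16 ≈ 56.312.


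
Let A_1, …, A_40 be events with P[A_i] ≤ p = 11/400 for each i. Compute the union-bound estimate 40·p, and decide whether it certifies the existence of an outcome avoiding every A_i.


Union bound: P[∪_{i=1}^{40} A_i] ≤ Σ_i P[A_i] ≤ 40·p = 40·(11/400) = 11/10.
Numerically: 11/10 ≈ 1.1000000.
Is 11/10 < 1? NO.
Since the bound 11/10 is ≥ 1, the union bound is uninformative here; it does NOT by itself certify existence.

40·p = 11/10 ≈ 1.1000000; existence NOT certified by the union bound.


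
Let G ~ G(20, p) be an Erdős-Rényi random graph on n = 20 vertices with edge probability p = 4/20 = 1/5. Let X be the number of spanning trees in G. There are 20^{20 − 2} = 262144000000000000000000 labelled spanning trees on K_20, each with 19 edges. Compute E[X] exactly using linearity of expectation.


K_20 has 20^{20 − 2} = 262144000000000000000000 labelled spanning trees.
For each such spanning tree H, let X_H = 1 if all 19 edges of H are present in G. Then P[X_H = 1] = p^{19} = (1/5)^{19} = 1/19073486328125.
Summing the indicators: E[X] = Σ_H E[X_H] = 262144000000000000000000 · p^{19} = 262144000000000000000000 · 1/19073486328125 = 68719476736/5.
Numerically: E[X] ≈ 1.3744e+10.

E[X] = 262144000000000000000000 · (1/5)^{19} = 68719476736/5 ≈ 1.3744e+10.


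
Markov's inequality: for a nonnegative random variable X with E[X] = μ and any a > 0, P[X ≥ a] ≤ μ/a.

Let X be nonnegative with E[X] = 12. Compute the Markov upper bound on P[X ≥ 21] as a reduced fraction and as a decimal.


μ = E[X] = 12, a = 21.
Markov: P[X ≥ 21] ≤ μ/a = (12)/21 = 4/7.
Numerically: ≈ 0.5714.
(Since a = 21 > μ = 12.0000, the bound 4/7 is < 1 and informative.)

P[X ≥ 21] ≤ 4/7 ≈ 0.5714.


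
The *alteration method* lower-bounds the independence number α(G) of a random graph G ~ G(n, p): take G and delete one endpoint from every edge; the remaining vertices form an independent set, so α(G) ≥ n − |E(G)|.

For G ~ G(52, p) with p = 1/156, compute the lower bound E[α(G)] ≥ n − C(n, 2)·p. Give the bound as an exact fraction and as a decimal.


E[|E(G)|] = C(52, 2)·p = 1326 · (1/156) = 17/2.
E[α(G)] ≥ n − E[|E(G)|] = 52 − 17/2 = 87/2.
Numerically: ≈ 43.500.
(This is only a lower bound; the true E[α(G)] may be larger.)

E[α(G)] ≥ 87/2 ≈ 43.500.


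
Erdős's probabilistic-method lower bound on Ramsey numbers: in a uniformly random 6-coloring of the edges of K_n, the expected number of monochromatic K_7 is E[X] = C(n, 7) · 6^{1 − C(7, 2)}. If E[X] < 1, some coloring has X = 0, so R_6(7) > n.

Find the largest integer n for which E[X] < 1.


We need C(n, 7) · 6^{1 − 21} < 1, i.e. C(n, 7) < 6^{21 − 1} = 3656158440062976.
Check values of n near the boundary:
  n = 562: C(562, 7) = 3384017972944752; 3384017972944752 < 3656158440062976? YES
  n = 563: C(563, 7) = 3426622515769596; 3426622515769596 < 3656158440062976? YES
  n = 564: C(564, 7) = 3469685994423792; 3469685994423792 < 3656158440062976? YES
  n = 565: C(565, 7) = 3513212521235560; 3513212521235560 < 3656158440062976? YES
  n = 566: C(566, 7) = 3557206237959440; 3557206237959440 < 3656158440062976? YES
  n = 567: C(567, 7) = 3601671315933933; 3601671315933933 < 3656158440062976? YES
  n = 568: C(568, 7) = 3646611956239704; 3646611956239704 < 3656158440062976? YES
  n = 569: C(569, 7) = 3692032389858348; 3692032389858348 < 3656158440062976? NO
  n = 570: C(570, 7) = 3737936877831720; 3737936877831720 < 3656158440062976? NO
  n = 571: C(571, 7) = 3784329711421830; 3784329711421830 < 3656158440062976? NO
The largest n with C(n, 7) < 3656158440062976 is n = 568 (where E[X] = 16882462760369/16926659444736 ≈ 0.9974). Hence R_6(7) > 568, i.e. R_6(7) ≥ 569.

Largest n = 568; hence R_6(7) > 568.


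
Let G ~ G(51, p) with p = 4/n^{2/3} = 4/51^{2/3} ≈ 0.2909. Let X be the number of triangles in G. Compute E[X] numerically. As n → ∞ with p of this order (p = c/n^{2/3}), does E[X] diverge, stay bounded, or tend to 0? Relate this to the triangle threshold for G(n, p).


Number of potential triangles: C(51, 3) = 20825.
Each occurs with probability p³ ≈ (0.2909)³ ≈ 2.460592e-02.
By linearity: E[X] = C(51, 3)·p³ ≈ 20825 · 2.460592e-02 ≈ 512.4183.
Since α = 2/3 < 1, p = c/n^{2/3} ≫ 1/n is above the triangle threshold p ~ 1/n. Asymptotically E[X] ~ (c³/6)·n^{3(1−α)} = (4³/6)·n^{1} → ∞; triangles are abundant w.h.p.

E[X] ≈ 512.4183; in regime p = Θ(1/n^{2/3}) E[X] diverges (above the triangle threshold p ~ 1/n).


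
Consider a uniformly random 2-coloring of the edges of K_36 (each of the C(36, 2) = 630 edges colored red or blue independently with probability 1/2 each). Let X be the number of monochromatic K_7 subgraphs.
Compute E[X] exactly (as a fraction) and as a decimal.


Let X = Σ_S X_S over the C(36, 7) = 8347680 subsets S of size 7, where X_S = 1 if the K_7 on S is monochromatic.
For a fixed S, the K_7 on S has C(7, 2) = 21 edges. P[all 21 edges red] = (1/2)^21, and likewise for blue, so P[monochromatic] = 2·(1/2)^21 = 2^{1 − 21} = 1/1048576.
By linearity of expectation: E[X] = C(36, 7) · 2^{1 − 21} = 8347680 · 1/1048576 = 260865/32768.
Numerically: E[X] ≈ 7.960968.

E[X] = C(36,7)·2^(1−C(7,2)) = 260865/32768 ≈ 7.960968.


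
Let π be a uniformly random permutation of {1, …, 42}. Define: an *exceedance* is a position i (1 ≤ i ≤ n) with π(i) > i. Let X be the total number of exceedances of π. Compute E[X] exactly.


Write X = Σ_{i=1}^{42} X_i, where X_i = 1_{π(i) > i}.
For each fixed i, π(i) is uniform over {1, …, 42} (marginal of a uniform permutation), so P[π(i) > i] = (n − i)/n. Summing: Σ_{i=1}^{42} (n − i)/n = (0 + 1 + … + 41)/42 = 42(42 − 1)/(2·42) = (42 − 1)/2.
Hence E[X] = Σ_{i=1}^{42} (42 − i)/42 = 41/2 ≈ 20.5000.

E[X] = 41/2 = 20.5000.


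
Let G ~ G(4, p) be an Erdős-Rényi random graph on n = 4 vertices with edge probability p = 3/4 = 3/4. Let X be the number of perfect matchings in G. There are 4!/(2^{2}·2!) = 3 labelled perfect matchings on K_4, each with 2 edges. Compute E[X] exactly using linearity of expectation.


K_4 has 4!/(2^{2}·2!) = 3 labelled perfect matchings.
For each such perfect matching H, let X_H = 1 if all 2 edges of H are present in G. Then P[X_H = 1] = p^{2} = (3/4)^{2} = 9/16.
Summing the indicators: E[X] = Σ_H E[X_H] = 3 · p^{2} = 3 · 9/16 = 27/16.
Numerically: E[X] ≈ 1.6875.

E[X] = 3 · (3/4)^{2} = 27/16 ≈ 1.6875.


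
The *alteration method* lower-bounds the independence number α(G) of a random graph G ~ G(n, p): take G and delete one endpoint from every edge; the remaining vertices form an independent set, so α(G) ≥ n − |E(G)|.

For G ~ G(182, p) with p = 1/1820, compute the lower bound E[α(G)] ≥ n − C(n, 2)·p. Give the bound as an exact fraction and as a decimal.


E[|E(G)|] = C(182, 2)·p = 16471 · (1/1820) = 181/20.
E[α(G)] ≥ n − E[|E(G)|] = 182 − 181/20 = 3459/20.
Numerically: ≈ 172.950000.
(This is only a lower bound; the true E[α(G)] may be larger.)

E[α(G)] ≥ 3459/20 ≈ 172.950000.


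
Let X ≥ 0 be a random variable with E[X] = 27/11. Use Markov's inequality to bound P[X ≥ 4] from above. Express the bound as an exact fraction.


μ = E[X] = 27/11, a = 4.
Markov: P[X ≥ 4] ≤ μ/a = (27/11)/4 = 27/44.
Numerically: ≈ 0.613636.
(Since a = 4 > μ = 2.454545, the bound 27/44 is < 1 and informative.)

P[X ≥ 4] ≤ 27/44 ≈ 0.613636.


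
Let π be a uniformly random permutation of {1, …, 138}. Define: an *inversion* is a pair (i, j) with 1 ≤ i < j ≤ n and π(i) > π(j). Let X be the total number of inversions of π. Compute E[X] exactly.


Write X = Σ X_I over the C(138, 2) = 9453 pairs i < j, with X_I the indicator of one inversion.
There are 9453 indicators.
For each fixed pair i < j, the values π(i) and π(j) are two distinct elements of {1, …, 138} in uniformly random order; by symmetry P[π(i) > π(j)] = 1/2.
By linearity: E[X] = 9453 · (1/2) = C(138, 2) · (1/2) = 9453/2 = 9453/2 ≈ 4726.500000.

E[X] = 9453/2 = 4726.500000.


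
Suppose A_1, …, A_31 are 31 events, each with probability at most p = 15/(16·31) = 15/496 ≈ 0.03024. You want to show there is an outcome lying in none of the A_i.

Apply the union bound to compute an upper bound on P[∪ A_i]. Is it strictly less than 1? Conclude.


Union bound: P[∪_{i=1}^{31} A_i] ≤ Σ_i P[A_i] ≤ 31·p = 31·(15/496) = 15/16.
Numerically: 15/16 ≈ 0.93750.
Is 15/16 < 1? YES.
Since P[∪ A_i] ≤ 15/16 < 1, the complement has P[∩ A_i^c] ≥ 1 − 15/16 = 1/16 > 0, so some outcome avoids every A_i.

31·p = 15/16 ≈ 0.93750; existence CERTIFIED by the union bound.


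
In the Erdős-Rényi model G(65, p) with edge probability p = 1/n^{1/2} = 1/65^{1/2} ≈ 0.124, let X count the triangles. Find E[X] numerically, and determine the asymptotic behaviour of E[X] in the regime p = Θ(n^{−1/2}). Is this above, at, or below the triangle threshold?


Number of potential triangles: C(65, 3) = 43680.
Each occurs with probability p³ ≈ (0.124)³ ≈ 1.90823e-03.
By linearity: E[X] = C(65, 3)·p³ ≈ 43680 · 1.90823e-03 ≈ 83.351.
Since α = 1/2 < 1, p = c/n^{1/2} ≫ 1/n is above the triangle threshold p ~ 1/n. Asymptotically E[X] ~ (c³/6)·n^{3(1−α)} = (1³/6)·n^{1.5} → ∞; triangles are abundant w.h.p.

E[X] ≈ 83.351; in regime p = Θ(1/n^{1/2}) E[X] diverges (above the triangle threshold p ~ 1/n).


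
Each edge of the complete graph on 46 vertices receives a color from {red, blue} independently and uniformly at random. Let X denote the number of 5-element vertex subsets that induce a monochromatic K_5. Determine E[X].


Let X = Σ_S X_S over the C(46, 5) = 1370754 subsets S of size 5, where X_S = 1 if the K_5 on S is monochromatic.
For a fixed S, the K_5 on S has C(5, 2) = 10 edges. P[all 10 edges red] = (1/2)^10, and likewise for blue, so P[monochromatic] = 2·(1/2)^10 = 2^{1 − 10} = 1/512.
Summing: E[X] = C(46, 5) · 2^{1 − 10} = 1370754 · 1/512 = 685377/256.
Numerically: E[X] ≈ 2677.25391.

E[X] = C(46,5)·2^(1−C(5,2)) = 685377/256 ≈ 2677.25391.


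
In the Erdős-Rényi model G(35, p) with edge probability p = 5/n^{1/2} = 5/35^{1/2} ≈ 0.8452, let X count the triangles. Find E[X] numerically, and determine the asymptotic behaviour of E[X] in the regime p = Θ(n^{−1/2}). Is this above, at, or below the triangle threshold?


Number of potential triangles: C(35, 3) = 6545.
Each occurs with probability p³ ≈ (0.8452)³ ≈ 6.036816e-01.
By linearity: E[X] = C(35, 3)·p³ ≈ 6545 · 6.036816e-01 ≈ 3951.0961.
Since α = 1/2 < 1, p = c/n^{1/2} ≫ 1/n is above the triangle threshold p ~ 1/n. Asymptotically E[X] ~ (c³/6)·n^{3(1−α)} = (5³/6)·n^{1.5} → ∞; triangles are abundant w.h.p.

E[X] ≈ 3951.0961; in regime p = Θ(1/n^{1/2}) E[X] diverges (above the triangle threshold p ~ 1/n).


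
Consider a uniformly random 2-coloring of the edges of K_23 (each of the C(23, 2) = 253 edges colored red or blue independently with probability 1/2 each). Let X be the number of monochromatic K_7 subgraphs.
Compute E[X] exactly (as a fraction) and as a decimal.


Let X = Σ_S X_S over the C(23, 7) = 245157 subsets S of size 7, where X_S = 1 if the K_7 on S is monochromatic.
For a fixed S, the K_7 on S has C(7, 2) = 21 edges. P[all 21 edges red] = (1/2)^21, and likewise for blue, so P[monochromatic] = 2·(1/2)^21 = 2^{1 − 21} = 1/1048576.
Summing: E[X] = C(23, 7) · 2^{1 − 21} = 245157 · 1/1048576 = 245157/1048576.
Numerically: E[X] ≈ 0.2338.

E[X] = C(23,7)·2^(1−C(7,2)) = 245157/1048576 ≈ 0.2338.


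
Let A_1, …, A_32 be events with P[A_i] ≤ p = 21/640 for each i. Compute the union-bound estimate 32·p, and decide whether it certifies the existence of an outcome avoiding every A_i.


Union bound: P[∪_{i=1}^{32} A_i] ≤ Σ_i P[A_i] ≤ 32·p = 32·(21/640) = 21/20.
Numerically: 21/20 ≈ 1.0500000.
Is 21/20 < 1? NO.
Since the bound 21/20 is ≥ 1, the union bound is uninformative here; it does NOT by itself certify existence.

32·p = 21/20 ≈ 1.0500000; existence NOT certified by the union bound.


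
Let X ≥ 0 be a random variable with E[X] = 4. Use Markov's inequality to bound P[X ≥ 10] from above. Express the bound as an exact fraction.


μ = E[X] = 4, a = 10.
Markov: P[X ≥ 10] ≤ μ/a = (4)/10 = 2/5.
Numerically: ≈ 0.40000.
(Since a = 10 > μ = 4.00000, the bound 2/5 is < 1 and informative.)

P[X ≥ 10] ≤ 2/5 ≈ 0.40000.


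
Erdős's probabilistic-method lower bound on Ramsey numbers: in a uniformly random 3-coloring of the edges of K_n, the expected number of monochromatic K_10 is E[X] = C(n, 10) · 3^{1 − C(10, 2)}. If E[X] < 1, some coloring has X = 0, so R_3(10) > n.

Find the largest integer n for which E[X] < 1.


We need C(n, 10) · 3^{1 − 45} < 1, i.e. C(n, 10) < 3^{45 − 1} = 984770902183611232881.
Check values of n near the boundary:
  n = 571: C(571, 10) = 937951290893172842001; 937951290893172842001 < 984770902183611232881? YES
  n = 572: C(572, 10) = 954640815642161682606; 954640815642161682606 < 984770902183611232881? YES
  n = 573: C(573, 10) = 971597135635805762226; 971597135635805762226 < 984770902183611232881? YES
  n = 574: C(574, 10) = 988824035203816502691; 988824035203816502691 < 984770902183611232881? NO
  n = 575: C(575, 10) = 1006325345561406175305; 1006325345561406175305 < 984770902183611232881? NO
The largest n with C(n, 10) < 984770902183611232881 is n = 573 (where E[X] = 35985079097622435638/36472996377170786403 ≈ 0.98662). Hence R_3(10) > 573, i.e. R_3(10) ≥ 574.

Largest n = 573; hence R_3(10) > 573.


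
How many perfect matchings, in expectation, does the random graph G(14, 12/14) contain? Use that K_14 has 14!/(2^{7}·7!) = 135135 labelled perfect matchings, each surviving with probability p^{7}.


K_14 has 14!/(2^{7}·7!) = 135135 labelled perfect matchings.
For each such perfect matching H, let X_H = 1 if all 7 edges of H are present in G. Then P[X_H = 1] = p^{7} = (6/7)^{7} = 279936/823543.
By linearity of expectation: E[X] = Σ_H E[X_H] = 135135 · p^{7} = 135135 · 279936/823543 = 5404164480/117649.
Numerically: E[X] ≈ 45935.

E[X] = 135135 · (6/7)^{7} = 5404164480/117649 ≈ 45935.


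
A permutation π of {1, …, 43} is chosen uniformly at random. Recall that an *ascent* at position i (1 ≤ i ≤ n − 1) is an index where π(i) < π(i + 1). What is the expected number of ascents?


Write X = Σ X_I over i = 1, …, 42, with X_I the indicator of one ascent.
There are 42 indicators.
For each fixed i, the pair (π(i), π(i+1)) is a uniformly random ordered pair of distinct values from {1, …, 43}; by symmetry P[π(i) < π(i+1)] = 1/2.
By linearity: E[X] = 42 · (1/2) = (43 − 1) · (1/2) = 21 ≈ 21.000.

E[X] = 21 = 21.000.


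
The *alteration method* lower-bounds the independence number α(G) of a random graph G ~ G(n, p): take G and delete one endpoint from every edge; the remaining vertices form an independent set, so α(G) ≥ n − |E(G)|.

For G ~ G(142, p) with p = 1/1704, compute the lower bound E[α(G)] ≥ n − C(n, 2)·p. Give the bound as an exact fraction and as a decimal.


E[|E(G)|] = C(142, 2)·p = 10011 · (1/1704) = 47/8.
E[α(G)] ≥ n − E[|E(G)|] = 142 − 47/8 = 1089/8.
Numerically: ≈ 136.12500.
(This is only a lower bound; the true E[α(G)] may be larger.)

E[α(G)] ≥ 1089/8 ≈ 136.12500.


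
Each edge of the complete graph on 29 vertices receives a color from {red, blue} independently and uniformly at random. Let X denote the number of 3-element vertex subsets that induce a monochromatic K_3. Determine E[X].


Let X = Σ_S X_S over the C(29, 3) = 3654 subsets S of size 3, where X_S = 1 if the K_3 on S is monochromatic.
For a fixed S, the K_3 on S has C(3, 2) = 3 edges. P[all 3 edges red] = (1/2)^3, and likewise for blue, so P[monochromatic] = 2·(1/2)^3 = 2^{1 − 3} = 1/4.
Summing: E[X] = C(29, 3) · 2^{1 − 3} = 3654 · 1/4 = 1827/2.
Numerically: E[X] ≈ 913.500.

E[X] = C(29,3)·2^(1−C(3,2)) = 1827/2 ≈ 913.500.


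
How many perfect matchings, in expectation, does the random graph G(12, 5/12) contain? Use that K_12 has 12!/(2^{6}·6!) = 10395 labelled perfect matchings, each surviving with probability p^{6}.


K_12 has 12!/(2^{6}·6!) = 10395 labelled perfect matchings.
For each such perfect matching H, let X_H = 1 if all 6 edges of H are present in G. Then P[X_H = 1] = p^{6} = (5/12)^{6} = 15625/2985984.
Summing the indicators: E[X] = Σ_H E[X_H] = 10395 · p^{6} = 10395 · 15625/2985984 = 6015625/110592.
Numerically: E[X] ≈ 54.3948.

E[X] = 10395 · (5/12)^{6} = 6015625/110592 ≈ 54.3948.


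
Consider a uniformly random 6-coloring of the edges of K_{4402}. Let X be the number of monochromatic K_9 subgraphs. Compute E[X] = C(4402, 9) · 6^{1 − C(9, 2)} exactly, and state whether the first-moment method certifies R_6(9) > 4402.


E[X] = C(4402, 9) · 6^{1 − 36} = 1696419745356657449393393700 · 6^{−35} = 1696419745356657449393393700/1719070799748422591028658176.
As a reduced fraction: E[X] = 141368312113054787449449475/143255899979035215919054848 ≈ 0.986824.
Is E[X] < 1? YES.
Since E[X] < 1, there exists a 6-coloring of K_{4402} with no monochromatic K_9; hence R_6(9) > 4402.

E[X] = 141368312113054787449449475/143255899979035215919054848 ≈ 0.986824; E[X] < 1, so R_6(9) > 4402.


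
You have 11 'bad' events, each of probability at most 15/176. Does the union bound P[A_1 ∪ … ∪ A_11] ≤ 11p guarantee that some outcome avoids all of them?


Union bound: P[∪_{i=1}^{11} A_i] ≤ Σ_i P[A_i] ≤ 11·p = 11·(15/176) = 15/16.
Numerically: 15/16 ≈ 0.9375000.
Is 15/16 < 1? YES.
Since P[∪ A_i] ≤ 15/16 < 1, the complement has P[∩ A_i^c] ≥ 1 − 15/16 = 1/16 > 0, so some outcome avoids every A_i.

11·p = 15/16 ≈ 0.9375000; existence CERTIFIED by the union bound.


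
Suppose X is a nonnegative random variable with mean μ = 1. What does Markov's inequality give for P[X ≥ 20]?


μ = E[X] = 1, a = 20.
Markov: P[X ≥ 20] ≤ μ/a = (1)/20 = 1/20.
Numerically: ≈ 0.050.
(Since a = 20 > μ = 1.000, the bound 1/20 is < 1 and informative.)

P[X ≥ 20] ≤ 1/20 ≈ 0.050.


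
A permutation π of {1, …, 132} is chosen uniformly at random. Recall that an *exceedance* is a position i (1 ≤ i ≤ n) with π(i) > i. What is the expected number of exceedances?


Write X = Σ_{i=1}^{132} X_i, where X_i = 1_{π(i) > i}.
For each fixed i, π(i) is uniform over {1, …, 132} (marginal of a uniform permutation), so P[π(i) > i] = (n − i)/n. Summing: Σ_{i=1}^{132} (n − i)/n = (0 + 1 + … + 131)/132 = 132(132 − 1)/(2·132) = (132 − 1)/2.
Hence E[X] = Σ_{i=1}^{132} (132 − i)/132 = 131/2 ≈ 65.5000.

E[X] = 131/2 = 65.5000.


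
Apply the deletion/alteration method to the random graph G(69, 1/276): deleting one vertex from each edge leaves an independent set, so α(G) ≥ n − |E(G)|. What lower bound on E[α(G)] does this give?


E[|E(G)|] = C(69, 2)·p = 2346 · (1/276) = 17/2.
E[α(G)] ≥ n − E[|E(G)|] = 69 − 17/2 = 121/2.
Numerically: ≈ 60.5000.
(This is only a lower bound; the true E[α(G)] may be larger.)

E[α(G)] ≥ 121/2 ≈ 60.5000.


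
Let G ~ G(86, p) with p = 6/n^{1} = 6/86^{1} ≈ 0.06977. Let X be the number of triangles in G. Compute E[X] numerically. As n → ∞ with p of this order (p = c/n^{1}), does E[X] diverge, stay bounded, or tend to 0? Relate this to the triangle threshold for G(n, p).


Number of potential triangles: C(86, 3) = 102340.
Each occurs with probability p³ ≈ (0.06977)³ ≈ 3.395927e-04.
By linearity: E[X] = C(86, 3)·p³ ≈ 102340 · 3.395927e-04 ≈ 34.7539.
Here α = 1, so p = 6/n is exactly at the triangle threshold p ~ 1/n. Asymptotically E[X] → c³/6 = 6³/6 = 36 ≈ 36.0000, a bounded constant. In this regime the triangle count is asymptotically Poisson(c³/6).

E[X] ≈ 34.7539; in regime p = Θ(1/n^{1}) E[X] stays bounded (at the triangle threshold p ~ 1/n).


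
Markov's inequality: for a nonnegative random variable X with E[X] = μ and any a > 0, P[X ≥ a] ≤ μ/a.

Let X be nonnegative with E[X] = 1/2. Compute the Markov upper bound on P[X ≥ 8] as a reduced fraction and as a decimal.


μ = E[X] = 1/2, a = 8.
Markov: P[X ≥ 8] ≤ μ/a = (1/2)/8 = 1/16.
Numerically: ≈ 0.062.
(Since a = 8 > μ = 0.500, the bound 1/16 is < 1 and informative.)

P[X ≥ 8] ≤ 1/16 ≈ 0.062.


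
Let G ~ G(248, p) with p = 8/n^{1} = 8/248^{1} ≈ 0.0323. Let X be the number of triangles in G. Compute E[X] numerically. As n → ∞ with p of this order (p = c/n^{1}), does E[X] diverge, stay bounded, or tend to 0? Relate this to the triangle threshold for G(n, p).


Number of potential triangles: C(248, 3) = 2511496.
Each occurs with probability p³ ≈ (0.0323)³ ≈ 3.35672e-05.
By linearity: E[X] = C(248, 3)·p³ ≈ 2511496 · 3.35672e-05 ≈ 84.304.
Here α = 1, so p = 8/n is exactly at the triangle threshold p ~ 1/n. Asymptotically E[X] → c³/6 = 8³/6 = 256/3 ≈ 85.333, a bounded constant. In this regime the triangle count is asymptotically Poisson(c³/6).

E[X] ≈ 84.304; in regime p = Θ(1/n^{1}) E[X] stays bounded (at the triangle threshold p ~ 1/n).


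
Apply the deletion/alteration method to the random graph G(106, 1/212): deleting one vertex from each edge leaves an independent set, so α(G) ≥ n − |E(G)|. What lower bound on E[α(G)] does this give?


E[|E(G)|] = C(106, 2)·p = 5565 · (1/212) = 105/4.
E[α(G)] ≥ n − E[|E(G)|] = 106 − 105/4 = 319/4.
Numerically: ≈ 79.75000.
(This is only a lower bound; the true E[α(G)] may be larger.)

E[α(G)] ≥ 319/4 ≈ 79.75000.


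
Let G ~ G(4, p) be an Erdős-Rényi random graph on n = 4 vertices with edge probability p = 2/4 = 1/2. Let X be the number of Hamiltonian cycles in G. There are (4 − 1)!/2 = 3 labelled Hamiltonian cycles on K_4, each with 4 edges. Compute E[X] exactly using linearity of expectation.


K_4 has (4 − 1)!/2 = 3 labelled Hamiltonian cycles.
For each such Hamiltonian cycle H, let X_H = 1 if all 4 edges of H are present in G. Then P[X_H = 1] = p^{4} = (1/2)^{4} = 1/16.
By linearity of expectation: E[X] = Σ_H E[X_H] = 3 · p^{4} = 3 · 1/16 = 3/16.
Numerically: E[X] ≈ 0.1875.

E[X] = 3 · (1/2)^{4} = 3/16 ≈ 0.1875.


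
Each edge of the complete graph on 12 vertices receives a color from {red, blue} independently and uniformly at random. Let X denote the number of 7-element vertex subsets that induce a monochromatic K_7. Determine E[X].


Let X = Σ_S X_S over the C(12, 7) = 792 subsets S of size 7, where X_S = 1 if the K_7 on S is monochromatic.
For a fixed S, the K_7 on S has C(7, 2) = 21 edges. P[all 21 edges red] = (1/2)^21, and likewise for blue, so P[monochromatic] = 2·(1/2)^21 = 2^{1 − 21} = 1/1048576.
Summing: E[X] = C(12, 7) · 2^{1 − 21} = 792 · 1/1048576 = 99/131072.
Numerically: E[X] ≈ 0.00076.

E[X] = C(12,7)·2^(1−C(7,2)) = 99/131072 ≈ 0.00076.


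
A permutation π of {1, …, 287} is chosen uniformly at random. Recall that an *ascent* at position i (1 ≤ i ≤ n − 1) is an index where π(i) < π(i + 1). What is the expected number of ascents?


Write X = Σ X_I over i = 1, …, 286, with X_I the indicator of one ascent.
There are 286 indicators.
For each fixed i, the pair (π(i), π(i+1)) is a uniformly random ordered pair of distinct values from {1, …, 287}; by symmetry P[π(i) < π(i+1)] = 1/2.
By linearity: E[X] = 286 · (1/2) = (287 − 1) · (1/2) = 143 ≈ 143.000000.

E[X] = 143 = 143.000000.


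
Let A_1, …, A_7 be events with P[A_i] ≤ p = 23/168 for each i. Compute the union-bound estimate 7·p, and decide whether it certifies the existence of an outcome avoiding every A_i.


Union bound: P[∪_{i=1}^{7} A_i] ≤ Σ_i P[A_i] ≤ 7·p = 7·(23/168) = 23/24.
Numerically: 23/24 ≈ 0.9583.
Is 23/24 < 1? YES.
Since P[∪ A_i] ≤ 23/24 < 1, the complement has P[∩ A_i^c] ≥ 1 − 23/24 = 1/24 > 0, so some outcome avoids every A_i.

7·p = 23/24 ≈ 0.9583; existence CERTIFIED by the union bound.


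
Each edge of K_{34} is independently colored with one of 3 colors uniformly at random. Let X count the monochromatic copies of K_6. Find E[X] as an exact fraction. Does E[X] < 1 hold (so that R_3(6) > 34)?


E[X] = C(34, 6) · 3^{1 − 15} = 1344904 · 3^{−14} = 1344904/4782969.
As a reduced fraction: E[X] = 1344904/4782969 ≈ 0.28119.
Is E[X] < 1? YES.
Since E[X] < 1, there exists a 3-coloring of K_{34} with no monochromatic K_6; hence R_3(6) > 34.

E[X] = 1344904/4782969 ≈ 0.28119; E[X] < 1, so R_3(6) > 34.


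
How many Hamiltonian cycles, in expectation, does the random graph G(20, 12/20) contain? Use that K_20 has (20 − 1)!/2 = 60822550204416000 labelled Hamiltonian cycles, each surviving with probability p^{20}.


K_20 has (20 − 1)!/2 = 60822550204416000 labelled Hamiltonian cycles.
For each such Hamiltonian cycle H, let X_H = 1 if all 20 edges of H are present in G. Then P[X_H = 1] = p^{20} = (3/5)^{20} = 3486784401/95367431640625.
By linearity: E[X] = Σ_H E[X_H] = 60822550204416000 · p^{20} = 60822550204416000 · 3486784401/95367431640625 = 1696600954254376560918528/762939453125.
Numerically: E[X] ≈ 2.2238e+12.

E[X] = 60822550204416000 · (3/5)^{20} = 1696600954254376560918528/762939453125 ≈ 2.2238e+12.


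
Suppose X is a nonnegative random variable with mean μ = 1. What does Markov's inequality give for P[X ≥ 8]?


μ = E[X] = 1, a = 8.
Markov: P[X ≥ 8] ≤ μ/a = (1)/8 = 1/8.
Numerically: ≈ 0.125.
(Since a = 8 > μ = 1.000, the bound 1/8 is < 1 and informative.)

P[X ≥ 8] ≤ 1/8 ≈ 0.125.


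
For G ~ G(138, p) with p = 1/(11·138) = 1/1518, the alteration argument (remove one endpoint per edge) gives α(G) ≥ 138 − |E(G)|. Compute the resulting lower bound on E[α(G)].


E[|E(G)|] = C(138, 2)·p = 9453 · (1/1518) = 137/22.
E[α(G)] ≥ n − E[|E(G)|] = 138 − 137/22 = 2899/22.
Numerically: ≈ 131.773.
(This is only a lower bound; the true E[α(G)] may be larger.)

E[α(G)] ≥ 2899/22 ≈ 131.773.


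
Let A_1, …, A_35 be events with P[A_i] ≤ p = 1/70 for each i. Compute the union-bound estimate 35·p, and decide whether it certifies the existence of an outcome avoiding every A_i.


Union bound: P[∪_{i=1}^{35} A_i] ≤ Σ_i P[A_i] ≤ 35·p = 35·(1/70) = 1/2.
Numerically: 1/2 ≈ 0.5000.
Is 1/2 < 1? YES.
Since P[∪ A_i] ≤ 1/2 < 1, the complement has P[∩ A_i^c] ≥ 1 − 1/2 = 1/2 > 0, so some outcome avoids every A_i.

35·p = 1/2 ≈ 0.5000; existence CERTIFIED by the union bound.


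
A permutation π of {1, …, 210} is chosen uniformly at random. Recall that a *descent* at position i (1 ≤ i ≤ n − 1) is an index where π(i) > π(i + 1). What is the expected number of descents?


Write X = Σ X_I over i = 1, …, 209, with X_I the indicator of one descent.
There are 209 indicators.
For each fixed i, the pair (π(i), π(i+1)) is a uniformly random ordered pair of distinct values from {1, …, 210}; by symmetry P[π(i) > π(i+1)] = 1/2.
By linearity: E[X] = 209 · (1/2) = (210 − 1) · (1/2) = 209/2 ≈ 104.50000.

E[X] = 209/2 = 104.50000.


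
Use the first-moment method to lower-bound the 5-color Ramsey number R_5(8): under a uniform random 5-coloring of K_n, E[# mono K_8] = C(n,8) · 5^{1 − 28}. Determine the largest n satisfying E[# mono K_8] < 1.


We need C(n, 8) · 5^{1 − 28} < 1, i.e. C(n, 8) < 5^{28 − 1} = 7450580596923828125.
Check values of n near the boundary:
  n = 862: C(862, 8) = 7317951015318931845; 7317951015318931845 < 7450580596923828125? YES
  n = 863: C(863, 8) = 7386423071602617757; 7386423071602617757 < 7450580596923828125? YES
  n = 864: C(864, 8) = 7455455062926006708; 7455455062926006708 < 7450580596923828125? NO
  n = 865: C(865, 8) = 7525050909487743060; 7525050909487743060 < 7450580596923828125? NO
The largest n with C(n, 8) < 7450580596923828125 is n = 863 (where E[X] = 7386423071602617757/7450580596923828125 ≈ 0.991389). Hence R_5(8) > 863, i.e. R_5(8) ≥ 864.

Largest n = 863; hence R_5(8) > 863.


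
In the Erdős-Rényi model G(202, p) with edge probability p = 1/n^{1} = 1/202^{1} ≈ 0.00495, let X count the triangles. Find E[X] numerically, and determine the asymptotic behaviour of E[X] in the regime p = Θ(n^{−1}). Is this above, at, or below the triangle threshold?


Number of potential triangles: C(202, 3) = 1353400.
Each occurs with probability p³ ≈ (0.00495)³ ≈ 1.21324e-07.
By linearity: E[X] = C(202, 3)·p³ ≈ 1353400 · 1.21324e-07 ≈ 0.164.
Here α = 1, so p = 1/n is exactly at the triangle threshold p ~ 1/n. Asymptotically E[X] → c³/6 = 1³/6 = 1/6 ≈ 0.167, a bounded constant. In this regime the triangle count is asymptotically Poisson(c³/6).

E[X] ≈ 0.164; in regime p = Θ(1/n^{1}) E[X] stays bounded (at the triangle threshold p ~ 1/n).


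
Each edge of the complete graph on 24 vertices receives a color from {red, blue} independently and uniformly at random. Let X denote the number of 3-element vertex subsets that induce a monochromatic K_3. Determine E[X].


Let X = Σ_S X_S over the C(24, 3) = 2024 subsets S of size 3, where X_S = 1 if the K_3 on S is monochromatic.
For a fixed S, the K_3 on S has C(3, 2) = 3 edges. P[all 3 edges red] = (1/2)^3, and likewise for blue, so P[monochromatic] = 2·(1/2)^3 = 2^{1 − 3} = 1/4.
By linearity of expectation: E[X] = C(24, 3) · 2^{1 − 3} = 2024 · 1/4 = 506.
Numerically: E[X] ≈ 506.000.

E[X] = C(24,3)·2^(1−C(3,2)) = 506 ≈ 506.000.


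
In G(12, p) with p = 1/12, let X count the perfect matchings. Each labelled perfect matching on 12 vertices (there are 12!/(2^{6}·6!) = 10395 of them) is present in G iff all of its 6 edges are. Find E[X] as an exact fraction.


K_12 has 12!/(2^{6}·6!) = 10395 labelled perfect matchings.
For each such perfect matching H, let X_H = 1 if all 6 edges of H are present in G. Then P[X_H = 1] = p^{6} = (1/12)^{6} = 1/2985984.
By linearity: E[X] = Σ_H E[X_H] = 10395 · p^{6} = 10395 · 1/2985984 = 385/110592.
Numerically: E[X] ≈ 0.00348.

E[X] = 10395 · (1/12)^{6} = 385/110592 ≈ 0.00348.


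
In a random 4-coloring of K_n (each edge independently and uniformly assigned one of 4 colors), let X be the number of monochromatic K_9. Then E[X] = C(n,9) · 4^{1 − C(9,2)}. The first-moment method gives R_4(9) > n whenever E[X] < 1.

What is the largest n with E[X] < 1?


We need C(n, 9) · 4^{1 − 36} < 1, i.e. C(n, 9) < 4^{36 − 1} = 1180591620717411303424.
Check values of n near the boundary:
  n = 913: C(913, 9) = 1167605542753639808390; 1167605542753639808390 < 1180591620717411303424? YES
  n = 914: C(914, 9) = 1179217089587653905932; 1179217089587653905932 < 1180591620717411303424? YES
  n = 915: C(915, 9) = 1190931166636537885130; 1190931166636537885130 < 1180591620717411303424? NO
The largest n with C(n, 9) < 1180591620717411303424 is n = 914 (where E[X] = 294804272396913476483/295147905179352825856 ≈ 0.998836). Hence R_4(9) > 914, i.e. R_4(9) ≥ 915.

Largest n = 914; hence R_4(9) > 914.


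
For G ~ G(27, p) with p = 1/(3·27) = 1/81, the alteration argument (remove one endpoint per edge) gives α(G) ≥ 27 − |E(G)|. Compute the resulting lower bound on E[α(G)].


E[|E(G)|] = C(27, 2)·p = 351 · (1/81) = 13/3.
E[α(G)] ≥ n − E[|E(G)|] = 27 − 13/3 = 68/3.
Numerically: ≈ 22.6667.
(This is only a lower bound; the true E[α(G)] may be larger.)

E[α(G)] ≥ 68/3 ≈ 22.6667.


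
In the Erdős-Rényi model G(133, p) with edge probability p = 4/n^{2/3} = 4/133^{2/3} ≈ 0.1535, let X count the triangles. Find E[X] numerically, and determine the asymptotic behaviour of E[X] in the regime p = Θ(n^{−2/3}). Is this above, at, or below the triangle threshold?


Number of potential triangles: C(133, 3) = 383306.
Each occurs with probability p³ ≈ (0.1535)³ ≈ 3.618068e-03.
By linearity: E[X] = C(133, 3)·p³ ≈ 383306 · 3.618068e-03 ≈ 1386.8271.
Since α = 2/3 < 1, p = c/n^{2/3} ≫ 1/n is above the triangle threshold p ~ 1/n. Asymptotically E[X] ~ (c³/6)·n^{3(1−α)} = (4³/6)·n^{1} → ∞; triangles are abundant w.h.p.

E[X] ≈ 1386.8271; in regime p = Θ(1/n^{2/3}) E[X] diverges (above the triangle threshold p ~ 1/n).


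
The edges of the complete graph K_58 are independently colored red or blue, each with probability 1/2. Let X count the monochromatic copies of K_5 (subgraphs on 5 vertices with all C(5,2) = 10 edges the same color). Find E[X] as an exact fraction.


Let X = Σ_S X_S over the C(58, 5) = 4582116 subsets S of size 5, where X_S = 1 if the K_5 on S is monochromatic.
For a fixed S, the K_5 on S has C(5, 2) = 10 edges. P[all 10 edges red] = (1/2)^10, and likewise for blue, so P[monochromatic] = 2·(1/2)^10 = 2^{1 − 10} = 1/512.
By linearity: E[X] = C(58, 5) · 2^{1 − 10} = 4582116 · 1/512 = 1145529/128.
Numerically: E[X] ≈ 8949.44531.

E[X] = C(58,5)·2^(1−C(5,2)) = 1145529/128 ≈ 8949.44531.


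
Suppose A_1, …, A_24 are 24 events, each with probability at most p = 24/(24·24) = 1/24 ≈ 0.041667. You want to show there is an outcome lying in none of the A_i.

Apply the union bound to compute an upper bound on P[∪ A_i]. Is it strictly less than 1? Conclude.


Union bound: P[∪_{i=1}^{24} A_i] ≤ Σ_i P[A_i] ≤ 24·p = 24·(1/24) = 1.
Numerically: 1 ≈ 1.000000.
Is 1 < 1? NO.
Since the bound 1 is ≥ 1, the union bound is uninformative here; it does NOT by itself certify existence.

24·p = 1 ≈ 1.000000; existence NOT certified by the union bound.


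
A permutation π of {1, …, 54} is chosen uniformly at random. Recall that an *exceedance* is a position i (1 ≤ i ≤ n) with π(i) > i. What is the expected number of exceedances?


Write X = Σ_{i=1}^{54} X_i, where X_i = 1_{π(i) > i}.
For each fixed i, π(i) is uniform over {1, …, 54} (marginal of a uniform permutation), so P[π(i) > i] = (n − i)/n. Summing: Σ_{i=1}^{54} (n − i)/n = (0 + 1 + … + 53)/54 = 54(54 − 1)/(2·54) = (54 − 1)/2.
Hence E[X] = Σ_{i=1}^{54} (54 − i)/54 = 53/2 ≈ 26.500.

E[X] = 53/2 = 26.500.


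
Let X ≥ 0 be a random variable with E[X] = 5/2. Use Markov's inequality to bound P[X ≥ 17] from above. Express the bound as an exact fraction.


μ = E[X] = 5/2, a = 17.
Markov: P[X ≥ 17] ≤ μ/a = (5/2)/17 = 5/34.
Numerically: ≈ 0.14706.
(Since a = 17 > μ = 2.50000, the bound 5/34 is < 1 and informative.)

P[X ≥ 17] ≤ 5/34 ≈ 0.14706.


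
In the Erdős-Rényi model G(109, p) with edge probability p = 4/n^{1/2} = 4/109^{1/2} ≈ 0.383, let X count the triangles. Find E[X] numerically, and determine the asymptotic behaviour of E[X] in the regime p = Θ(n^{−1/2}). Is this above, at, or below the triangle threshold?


Number of potential triangles: C(109, 3) = 209934.
Each occurs with probability p³ ≈ (0.383)³ ≈ 5.62393e-02.
By linearity: E[X] = C(109, 3)·p³ ≈ 209934 · 5.62393e-02 ≈ 11806.550.
Since α = 1/2 < 1, p = c/n^{1/2} ≫ 1/n is above the triangle threshold p ~ 1/n. Asymptotically E[X] ~ (c³/6)·n^{3(1−α)} = (4³/6)·n^{1.5} → ∞; triangles are abundant w.h.p.

E[X] ≈ 11806.550; in regime p = Θ(1/n^{1/2}) E[X] diverges (above the triangle threshold p ~ 1/n).


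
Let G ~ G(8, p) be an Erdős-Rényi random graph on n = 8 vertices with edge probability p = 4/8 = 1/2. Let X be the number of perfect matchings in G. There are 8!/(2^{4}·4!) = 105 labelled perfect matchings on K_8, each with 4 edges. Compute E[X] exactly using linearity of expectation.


K_8 has 8!/(2^{4}·4!) = 105 labelled perfect matchings.
For each such perfect matching H, let X_H = 1 if all 4 edges of H are present in G. Then P[X_H = 1] = p^{4} = (1/2)^{4} = 1/16.
By linearity: E[X] = Σ_H E[X_H] = 105 · p^{4} = 105 · 1/16 = 105/16.
Numerically: E[X] ≈ 6.5625.

E[X] = 105 · (1/2)^{4} = 105/16 ≈ 6.5625.
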